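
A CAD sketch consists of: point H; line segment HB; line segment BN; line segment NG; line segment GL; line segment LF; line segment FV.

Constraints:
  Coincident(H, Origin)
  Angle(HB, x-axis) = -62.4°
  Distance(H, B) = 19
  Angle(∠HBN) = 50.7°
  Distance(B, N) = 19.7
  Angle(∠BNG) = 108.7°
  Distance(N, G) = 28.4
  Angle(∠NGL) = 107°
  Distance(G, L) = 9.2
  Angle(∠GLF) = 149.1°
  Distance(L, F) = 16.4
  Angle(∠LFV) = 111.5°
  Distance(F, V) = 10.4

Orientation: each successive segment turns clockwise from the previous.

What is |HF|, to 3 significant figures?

20.2

H is at the origin; HB runs at -62.4° with length 19.0, so B = (8.80, -16.8). ∠HBN = 50.7° gives BN at 168° from the x-axis; with |BN| = 19.7, N = (-10.5, -12.8). ∠BNG = 108.7° gives NG at 97.0° from the x-axis; with |NG| = 28.4, G = (-13.9, 15.3). ∠NGL = 107.0° gives GL at 24.0° from the x-axis; with |GL| = 9.2, L = (-5.54, 19.1). ∠GLF = 149.1° gives LF at -6.90° from the x-axis; with |LF| = 16.4, F = (10.7, 17.1). Then |HF| = |F − H| = 20.2.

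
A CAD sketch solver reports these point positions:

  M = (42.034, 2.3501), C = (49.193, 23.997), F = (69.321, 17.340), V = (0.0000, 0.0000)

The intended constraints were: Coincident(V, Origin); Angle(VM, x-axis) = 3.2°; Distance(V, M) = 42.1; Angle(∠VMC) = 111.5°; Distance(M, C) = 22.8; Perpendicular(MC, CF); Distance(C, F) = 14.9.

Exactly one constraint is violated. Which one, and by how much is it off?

Distance(C, F) = 14.9 — off by 6.30.

V = (0.00, 0.00) ✓; VM at 3.200° ✓; |VM| = 42.10 ✓; ∠VMC = 111.5° ✓; |MC| = 22.80 ✓; ∠(MC, CF) = 90.00° ✓; |CF| = 21.20 ✗.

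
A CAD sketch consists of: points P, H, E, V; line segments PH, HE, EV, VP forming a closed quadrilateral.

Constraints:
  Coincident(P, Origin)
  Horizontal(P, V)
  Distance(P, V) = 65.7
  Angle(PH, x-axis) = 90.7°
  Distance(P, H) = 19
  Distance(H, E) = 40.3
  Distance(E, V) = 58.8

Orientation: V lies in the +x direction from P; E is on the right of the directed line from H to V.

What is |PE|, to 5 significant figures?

22.422

Checks: |HE| = 40.30 ✓; |EV| = 58.80 ✓.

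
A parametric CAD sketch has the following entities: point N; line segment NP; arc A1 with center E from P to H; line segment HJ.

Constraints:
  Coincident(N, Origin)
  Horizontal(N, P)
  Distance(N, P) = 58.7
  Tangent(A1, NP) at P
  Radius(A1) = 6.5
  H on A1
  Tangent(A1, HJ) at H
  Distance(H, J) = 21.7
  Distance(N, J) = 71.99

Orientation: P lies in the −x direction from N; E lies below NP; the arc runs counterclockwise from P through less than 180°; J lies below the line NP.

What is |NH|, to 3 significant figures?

65.5

Checks: N.y = 0.00, P.y = 0.00 ✓; |EH| = 6.500 ✓; ∠(EH, HJ) = 90.00° ✓; |HJ| = 21.70 ✓; |NJ| = 71.99 ✓.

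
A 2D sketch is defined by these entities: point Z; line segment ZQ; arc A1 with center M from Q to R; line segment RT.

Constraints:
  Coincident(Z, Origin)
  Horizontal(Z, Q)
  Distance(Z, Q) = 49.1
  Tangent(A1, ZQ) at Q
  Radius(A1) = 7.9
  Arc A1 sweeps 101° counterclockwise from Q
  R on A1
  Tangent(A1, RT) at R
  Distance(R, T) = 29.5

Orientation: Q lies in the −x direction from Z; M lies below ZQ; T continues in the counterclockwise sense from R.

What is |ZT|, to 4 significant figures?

64.00

Z is at the origin; ZQ is horizontal with |ZQ| = 49.1 and Q on the −x side, so Q = (-49.10, 0.000). The tangent condition forces MQ to be normal to ZQ, so M = Q + (0, -7.9) = (-49.10, -7.900). On A1, Q sits at bearing 90° from M; a 101° counterclockwise sweep puts R at bearing 191°, so R = M + 7.9·(cos 191°, sin 191°) = (-56.85, -9.407). The tangent condition forces MR to be normal to RT, so RT runs along (−sin 191°, cos 191°); with |RT| = 29.5, T = (-51.23, -38.37). Then |ZT| = |T − Z| = 64.00.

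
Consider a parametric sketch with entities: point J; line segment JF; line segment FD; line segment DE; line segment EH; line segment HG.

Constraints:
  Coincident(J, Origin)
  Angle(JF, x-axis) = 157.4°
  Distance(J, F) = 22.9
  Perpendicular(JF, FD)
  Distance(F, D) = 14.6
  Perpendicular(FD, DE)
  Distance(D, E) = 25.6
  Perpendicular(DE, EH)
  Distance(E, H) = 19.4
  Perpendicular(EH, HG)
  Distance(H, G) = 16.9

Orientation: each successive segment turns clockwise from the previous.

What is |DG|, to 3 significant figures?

21.3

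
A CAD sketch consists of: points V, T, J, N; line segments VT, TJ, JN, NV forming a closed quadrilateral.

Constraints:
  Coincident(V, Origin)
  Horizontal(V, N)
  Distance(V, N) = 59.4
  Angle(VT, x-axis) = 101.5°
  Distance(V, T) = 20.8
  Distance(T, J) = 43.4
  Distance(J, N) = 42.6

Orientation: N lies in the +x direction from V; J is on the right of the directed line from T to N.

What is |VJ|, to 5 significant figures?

25.352

Checks: |TJ| = 43.40 ✓; |JN| = 42.60 ✓.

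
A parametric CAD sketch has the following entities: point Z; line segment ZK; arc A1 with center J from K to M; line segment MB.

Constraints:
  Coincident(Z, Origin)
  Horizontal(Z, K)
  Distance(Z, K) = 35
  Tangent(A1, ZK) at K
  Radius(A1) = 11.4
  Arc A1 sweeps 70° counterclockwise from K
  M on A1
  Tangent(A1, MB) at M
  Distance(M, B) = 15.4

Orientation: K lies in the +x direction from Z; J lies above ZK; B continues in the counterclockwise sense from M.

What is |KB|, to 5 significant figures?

27.168

Z is at the origin; Z and K share the same y with |ZK| = 35.0 and K on the +x side, so K = (35.000, 0.0000). A1 meets ZK tangentially, so JK is at right angles to ZK, so J = K + (0, 11.4) = (35.000, 11.400). On A1, K sits at bearing -90° from J; a 70° counterclockwise sweep puts M at bearing -20°, so M = J + 11.4·(cos -20°, sin -20°) = (45.712, 7.5010). Tangency of A1 to MB means the radius JM is perpendicular to MB, so MB runs along (−sin -20°, cos -20°); with |MB| = 15.4, B = (50.980, 21.972). Then |KB| = |B − K| = 27.168.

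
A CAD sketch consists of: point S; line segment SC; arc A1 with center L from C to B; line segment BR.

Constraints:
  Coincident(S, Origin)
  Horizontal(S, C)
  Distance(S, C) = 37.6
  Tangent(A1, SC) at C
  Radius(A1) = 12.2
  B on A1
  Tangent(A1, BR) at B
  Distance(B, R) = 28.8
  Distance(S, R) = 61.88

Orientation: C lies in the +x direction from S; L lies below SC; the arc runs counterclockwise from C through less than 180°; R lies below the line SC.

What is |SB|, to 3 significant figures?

33.9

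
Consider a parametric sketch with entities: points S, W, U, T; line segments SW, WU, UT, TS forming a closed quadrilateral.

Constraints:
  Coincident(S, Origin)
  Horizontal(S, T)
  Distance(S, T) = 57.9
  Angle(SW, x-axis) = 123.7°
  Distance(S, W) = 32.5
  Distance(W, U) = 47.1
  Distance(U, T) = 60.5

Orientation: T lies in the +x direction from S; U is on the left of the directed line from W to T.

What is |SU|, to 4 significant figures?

54.82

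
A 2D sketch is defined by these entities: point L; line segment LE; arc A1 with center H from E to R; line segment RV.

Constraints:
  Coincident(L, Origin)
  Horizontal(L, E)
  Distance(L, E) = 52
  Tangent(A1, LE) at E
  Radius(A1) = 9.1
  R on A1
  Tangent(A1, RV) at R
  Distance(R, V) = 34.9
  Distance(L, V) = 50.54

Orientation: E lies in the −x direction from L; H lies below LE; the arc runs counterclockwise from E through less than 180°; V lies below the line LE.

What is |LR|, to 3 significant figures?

60.2

Checks: |HE| = 9.100 ✓; |HR| = 9.100 ✓; ∠(HR, RV) = 90.00° ✓; |RV| = 34.90 ✓; |LV| = 50.54 ✓.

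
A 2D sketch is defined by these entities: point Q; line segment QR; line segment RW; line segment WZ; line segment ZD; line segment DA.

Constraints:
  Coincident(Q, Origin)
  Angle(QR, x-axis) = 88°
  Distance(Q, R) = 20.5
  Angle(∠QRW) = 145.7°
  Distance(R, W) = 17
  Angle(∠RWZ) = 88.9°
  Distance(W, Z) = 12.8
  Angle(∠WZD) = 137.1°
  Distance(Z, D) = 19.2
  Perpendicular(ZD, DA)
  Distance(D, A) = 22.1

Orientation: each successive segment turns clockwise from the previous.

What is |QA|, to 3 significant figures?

4.46

∠WZD = 137.1° gives ZD at -80.3° from the x-axis; with |ZD| = 19.2, D = (24.2, 7.49). ZD is perpendicular to DA, so DA runs at -170°; with |DA| = 22.1, A = (2.40, 3.76). Then |QA| = |A − Q| = 4.46.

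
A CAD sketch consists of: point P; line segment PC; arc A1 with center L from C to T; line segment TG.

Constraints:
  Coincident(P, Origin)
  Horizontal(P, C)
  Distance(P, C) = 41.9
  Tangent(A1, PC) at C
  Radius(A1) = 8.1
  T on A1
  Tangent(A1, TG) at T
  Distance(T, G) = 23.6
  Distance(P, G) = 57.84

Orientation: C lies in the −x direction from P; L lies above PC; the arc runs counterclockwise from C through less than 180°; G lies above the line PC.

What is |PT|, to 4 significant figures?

37.28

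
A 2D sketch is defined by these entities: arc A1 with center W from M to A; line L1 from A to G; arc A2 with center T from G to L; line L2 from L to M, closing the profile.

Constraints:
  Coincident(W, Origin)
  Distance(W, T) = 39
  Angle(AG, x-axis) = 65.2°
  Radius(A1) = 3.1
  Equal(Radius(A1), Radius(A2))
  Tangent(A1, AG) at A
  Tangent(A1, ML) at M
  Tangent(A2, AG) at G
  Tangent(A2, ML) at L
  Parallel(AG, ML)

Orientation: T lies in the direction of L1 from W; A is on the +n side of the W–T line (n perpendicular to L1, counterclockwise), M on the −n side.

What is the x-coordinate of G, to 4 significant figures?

13.54

The slot axis is L1's direction at 65.2°, so u = (cos 65.2°, sin 65.2°) = (0.4195, 0.9078) and n = (−sin 65.2°, cos 65.2°) = (-0.9078, 0.4195). W is at the origin and T lies 39.0 along u from W, so T = 39.0·u = (16.36, 35.40). Tangency of A1 to both parallel lines with radius 3.1 puts A and M at W ± 3.1·n: A = (-2.814, 1.300), M = (2.814, -1.300). Equal radii place G and L the same way about T: G = T + 3.1·n = (13.54, 36.70), L = T − 3.1·n = (19.17, 34.10). So G.x = 13.54.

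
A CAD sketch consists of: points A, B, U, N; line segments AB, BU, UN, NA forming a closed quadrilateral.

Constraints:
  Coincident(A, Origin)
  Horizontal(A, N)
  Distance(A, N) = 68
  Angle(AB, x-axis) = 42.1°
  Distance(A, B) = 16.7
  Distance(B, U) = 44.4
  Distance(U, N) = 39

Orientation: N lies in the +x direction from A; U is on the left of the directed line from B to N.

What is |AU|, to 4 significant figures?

60.91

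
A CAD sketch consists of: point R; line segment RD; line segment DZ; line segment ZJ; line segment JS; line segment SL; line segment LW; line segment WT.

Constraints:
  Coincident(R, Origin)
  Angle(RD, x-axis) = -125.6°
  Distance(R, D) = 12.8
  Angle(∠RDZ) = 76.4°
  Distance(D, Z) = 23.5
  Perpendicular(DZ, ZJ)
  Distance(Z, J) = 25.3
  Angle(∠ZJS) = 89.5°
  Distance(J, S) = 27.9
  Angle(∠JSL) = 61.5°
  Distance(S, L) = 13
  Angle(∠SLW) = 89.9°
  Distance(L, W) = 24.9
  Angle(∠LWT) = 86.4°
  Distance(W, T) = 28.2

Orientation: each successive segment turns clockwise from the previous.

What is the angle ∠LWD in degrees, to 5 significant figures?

18.373°

R is at the origin; RD runs at -125.6° with length 12.8, so D = (-7.4512, -10.408). ∠RDZ = 76.4° gives DZ at 130.80° from the x-axis; with |DZ| = 23.5, Z = (-22.807, 7.3817). The perpendicularity gives ZJ at right angles to DZ, so ZJ runs at 40.800°; with |ZJ| = 25.3, J = (-3.6546, 23.913). ∠ZJS = 89.5° gives JS at -49.700° from the x-axis; with |JS| = 27.9, S = (14.391, 2.6348). ∠JSL = 61.5° gives SL at -168.20° from the x-axis; with |SL| = 13.0, L = (1.6656, -0.023660). ∠SLW = 89.9° gives LW at 101.70° from the x-axis; with |LW| = 24.9, W = (-3.3838, 24.359). Then cos ∠LWD = WL·WD / (|WL||WD|), giving 18.373°.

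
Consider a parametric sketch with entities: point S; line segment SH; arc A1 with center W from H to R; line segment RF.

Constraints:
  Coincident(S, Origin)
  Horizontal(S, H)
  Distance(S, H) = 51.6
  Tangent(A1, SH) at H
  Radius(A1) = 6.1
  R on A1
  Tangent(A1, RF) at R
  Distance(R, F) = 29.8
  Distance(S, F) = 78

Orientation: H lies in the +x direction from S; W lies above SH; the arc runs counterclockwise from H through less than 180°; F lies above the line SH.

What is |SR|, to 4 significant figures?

56.80

Checks: |WH| = 6.100 ✓; |WR| = 6.100 ✓; ∠(WR, RF) = 90.00° ✓; |RF| = 29.80 ✓; |SF| = 78.00 ✓.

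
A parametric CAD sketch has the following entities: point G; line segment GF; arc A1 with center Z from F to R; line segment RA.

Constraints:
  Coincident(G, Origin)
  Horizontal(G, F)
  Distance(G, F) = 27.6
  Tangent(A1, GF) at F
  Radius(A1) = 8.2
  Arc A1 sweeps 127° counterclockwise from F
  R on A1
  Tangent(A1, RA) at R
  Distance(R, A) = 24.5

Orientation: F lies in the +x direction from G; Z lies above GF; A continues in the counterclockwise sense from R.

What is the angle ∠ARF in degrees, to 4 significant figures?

116.5°

G is at the origin; GF is horizontal with |GF| = 27.6 and F on the +x side, so F = (27.60, 0.000). A1 meets GF tangentially, so ZF is at right angles to GF, so Z = F + (0, 8.2) = (27.60, 8.200). On A1, F sits at bearing -90° from Z; a 127° counterclockwise sweep puts R at bearing 37°, so R = Z + 8.2·(cos 37°, sin 37°) = (34.15, 13.13). Tangency of A1 to RA means the radius ZR is perpendicular to RA, so RA runs along (−sin 37°, cos 37°); with |RA| = 24.5, A = (19.40, 32.70). Then cos ∠ARF = RA·RF / (|RA||RF|), giving 116.5°.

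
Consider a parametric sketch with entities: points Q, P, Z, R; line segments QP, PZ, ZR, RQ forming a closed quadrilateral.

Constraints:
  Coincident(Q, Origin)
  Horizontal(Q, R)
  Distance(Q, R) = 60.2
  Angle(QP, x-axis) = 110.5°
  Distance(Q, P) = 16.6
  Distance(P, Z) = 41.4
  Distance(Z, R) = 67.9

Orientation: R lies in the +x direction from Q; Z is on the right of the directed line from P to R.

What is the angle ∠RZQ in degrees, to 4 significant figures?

61.88°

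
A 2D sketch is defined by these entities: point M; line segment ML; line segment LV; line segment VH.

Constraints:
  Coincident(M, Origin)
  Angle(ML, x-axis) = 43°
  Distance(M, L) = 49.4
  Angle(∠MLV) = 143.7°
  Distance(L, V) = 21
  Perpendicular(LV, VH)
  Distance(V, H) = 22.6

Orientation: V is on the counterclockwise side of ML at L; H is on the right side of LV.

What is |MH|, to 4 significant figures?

79.91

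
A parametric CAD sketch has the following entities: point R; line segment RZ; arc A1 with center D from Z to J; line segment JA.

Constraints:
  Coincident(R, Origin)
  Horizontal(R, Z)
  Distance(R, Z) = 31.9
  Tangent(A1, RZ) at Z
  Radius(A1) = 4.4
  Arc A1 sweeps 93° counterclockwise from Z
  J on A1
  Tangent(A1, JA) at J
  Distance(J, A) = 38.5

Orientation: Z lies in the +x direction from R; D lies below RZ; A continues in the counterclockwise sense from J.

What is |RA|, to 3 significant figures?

52.2

R is at the origin; R and Z share the same y with |RZ| = 31.9 and Z on the +x side, so Z = (31.9, 0.00). The tangent condition forces DZ to be normal to RZ, so D = Z + (0, -4.4) = (31.9, -4.40). On A1, Z sits at bearing 90° from D; a 93° counterclockwise sweep puts J at bearing 183°, so J = D + 4.4·(cos 183°, sin 183°) = (27.5, -4.63). A1 meets JA tangentially, so DJ is at right angles to JA, so JA runs along (−sin 183°, cos 183°); with |JA| = 38.5, A = (29.5, -43.1). Then |RA| = |A − R| = 52.2.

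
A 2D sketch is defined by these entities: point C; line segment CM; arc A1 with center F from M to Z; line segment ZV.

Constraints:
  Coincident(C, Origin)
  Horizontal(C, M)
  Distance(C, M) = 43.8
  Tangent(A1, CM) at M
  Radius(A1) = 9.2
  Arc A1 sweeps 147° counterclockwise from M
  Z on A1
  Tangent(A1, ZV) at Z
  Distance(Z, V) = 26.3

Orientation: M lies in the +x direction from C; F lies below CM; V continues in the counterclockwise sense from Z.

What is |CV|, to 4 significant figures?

68.40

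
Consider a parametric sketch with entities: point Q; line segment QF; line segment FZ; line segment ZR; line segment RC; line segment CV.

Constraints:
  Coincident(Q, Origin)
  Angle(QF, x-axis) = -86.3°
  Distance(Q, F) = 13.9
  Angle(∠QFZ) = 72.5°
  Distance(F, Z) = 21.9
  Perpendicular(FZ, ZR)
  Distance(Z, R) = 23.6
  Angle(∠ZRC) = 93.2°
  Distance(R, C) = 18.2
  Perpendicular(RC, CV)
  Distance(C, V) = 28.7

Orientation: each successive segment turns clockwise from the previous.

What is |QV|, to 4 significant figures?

17.42

Q is at the origin; QF runs at -86.3° with length 13.9, so F = (0.8970, -13.87). ∠QFZ = 72.5° gives FZ at 166.2° from the x-axis; with |FZ| = 21.9, Z = (-20.37, -8.647). FZ ⟂ ZR, so ZR runs at 76.20°; with |ZR| = 23.6, R = (-14.74, 14.27). ∠ZRC = 93.2° gives RC at -10.60° from the x-axis; with |RC| = 18.2, C = (3.148, 10.92). RC ⟂ CV, so CV runs at -100.6°; with |CV| = 28.7, V = (-2.131, -17.29). Then |QV| = |V − Q| = 17.42.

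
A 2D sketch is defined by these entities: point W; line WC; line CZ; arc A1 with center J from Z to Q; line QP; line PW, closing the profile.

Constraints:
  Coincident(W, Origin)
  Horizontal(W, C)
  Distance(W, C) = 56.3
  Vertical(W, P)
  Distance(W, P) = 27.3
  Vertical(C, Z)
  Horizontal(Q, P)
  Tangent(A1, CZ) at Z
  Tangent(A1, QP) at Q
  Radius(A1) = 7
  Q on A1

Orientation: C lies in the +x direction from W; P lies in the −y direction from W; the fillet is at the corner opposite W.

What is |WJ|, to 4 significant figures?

53.32

W is at the origin; WC is horizontal with |WC| = 56.3 and C on the +x side, so C = (56.30, 0.000). W and P share the same x with |WP| = 27.3 and P on the −y side, so P = (0.000, -27.30). The virtual corner opposite W is at (56.30, -27.30). The tangent condition forces JZ to be normal to CZ and A1 meets QP tangentially, so JQ is at right angles to QP, with radius 7.0, so the center J sits 7.0 in from both sides at J = (49.30, -20.30). Then |WJ| = |J − W| = 53.32.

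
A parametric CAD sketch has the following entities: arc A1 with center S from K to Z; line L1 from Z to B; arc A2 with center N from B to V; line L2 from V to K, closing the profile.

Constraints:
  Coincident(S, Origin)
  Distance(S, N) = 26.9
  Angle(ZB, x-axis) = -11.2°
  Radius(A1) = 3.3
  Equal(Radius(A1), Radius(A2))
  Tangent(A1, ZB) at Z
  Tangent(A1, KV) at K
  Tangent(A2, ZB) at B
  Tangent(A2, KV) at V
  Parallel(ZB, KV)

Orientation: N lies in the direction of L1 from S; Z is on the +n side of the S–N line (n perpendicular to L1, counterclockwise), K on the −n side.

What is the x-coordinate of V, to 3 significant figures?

25.7

The slot axis is L1's direction at -11.2°, so u = (cos -11.2°, sin -11.2°) = (0.981, -0.194) and n = (−sin -11.2°, cos -11.2°) = (0.194, 0.981). S is at the origin and N lies 26.9 along u from S, so N = 26.9·u = (26.4, -5.22). Tangency of A1 to both parallel lines with radius 3.3 puts Z and K at S ± 3.3·n: Z = (0.641, 3.24), K = (-0.641, -3.24). Equal radii place B and V the same way about N: B = N + 3.3·n = (27.0, -1.99), V = N − 3.3·n = (25.7, -8.46). So V.x = 25.7.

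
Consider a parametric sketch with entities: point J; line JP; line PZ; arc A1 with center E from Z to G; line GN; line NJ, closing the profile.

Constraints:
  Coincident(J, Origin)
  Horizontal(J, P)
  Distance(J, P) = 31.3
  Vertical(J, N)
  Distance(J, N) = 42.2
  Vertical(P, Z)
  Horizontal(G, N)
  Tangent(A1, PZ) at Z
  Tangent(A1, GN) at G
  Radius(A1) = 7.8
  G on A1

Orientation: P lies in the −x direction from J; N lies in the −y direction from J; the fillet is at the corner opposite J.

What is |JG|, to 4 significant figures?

48.30

J is at the origin; J and P share the same y with |JP| = 31.3 and P on the −x side, so P = (-31.30, 0.000). JN is vertical with |JN| = 42.2 and N on the −y side, so N = (0.000, -42.20). The virtual corner opposite J is at (-31.30, -42.20). The tangent condition forces EZ to be normal to PZ and tangency of A1 to GN means the radius EG is perpendicular to GN, with radius 7.8, so the center E sits 7.8 in from both sides at E = (-23.50, -34.40). That places the tangent points at Z = (-31.30, -34.40) on PZ and G = (-23.50, -42.20) on GN. Then |JG| = |G − J| = 48.30.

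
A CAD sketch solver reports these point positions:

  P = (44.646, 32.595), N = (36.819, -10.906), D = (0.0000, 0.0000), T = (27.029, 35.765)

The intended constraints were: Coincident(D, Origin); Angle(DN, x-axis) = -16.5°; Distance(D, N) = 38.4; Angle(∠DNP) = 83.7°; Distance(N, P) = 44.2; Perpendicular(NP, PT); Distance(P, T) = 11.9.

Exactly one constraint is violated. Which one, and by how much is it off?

Distance(P, T) = 11.9 — off by 6.00.

D = (0.00, 0.00) ✓; DN at -16.50° ✓; |DN| = 38.40 ✓; ∠DNP = 83.70° ✓; |NP| = 44.20 ✓; ∠(NP, PT) = 90.00° ✓; |PT| = 17.90 ✗.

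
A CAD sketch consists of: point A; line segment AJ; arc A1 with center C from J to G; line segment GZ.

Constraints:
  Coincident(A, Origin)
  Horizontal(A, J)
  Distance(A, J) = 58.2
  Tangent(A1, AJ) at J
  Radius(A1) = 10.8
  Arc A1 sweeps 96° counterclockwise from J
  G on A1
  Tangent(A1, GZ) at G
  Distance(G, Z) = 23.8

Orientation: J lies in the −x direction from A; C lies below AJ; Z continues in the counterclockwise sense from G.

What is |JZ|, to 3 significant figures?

36.5

A is at the origin; A and J share the same y with |AJ| = 58.2 and J on the −x side, so J = (-58.2, 0.00). Tangency of A1 to AJ means the radius CJ is perpendicular to AJ, so C = J + (0, -10.8) = (-58.2, -10.8). On A1, J sits at bearing 90° from C; a 96° counterclockwise sweep puts G at bearing 186°, so G = C + 10.8·(cos 186°, sin 186°) = (-68.9, -11.9). The tangent condition forces CG to be normal to GZ, so GZ runs along (−sin 186°, cos 186°); with |GZ| = 23.8, Z = (-66.5, -35.6). Then |JZ| = |Z − J| = 36.5.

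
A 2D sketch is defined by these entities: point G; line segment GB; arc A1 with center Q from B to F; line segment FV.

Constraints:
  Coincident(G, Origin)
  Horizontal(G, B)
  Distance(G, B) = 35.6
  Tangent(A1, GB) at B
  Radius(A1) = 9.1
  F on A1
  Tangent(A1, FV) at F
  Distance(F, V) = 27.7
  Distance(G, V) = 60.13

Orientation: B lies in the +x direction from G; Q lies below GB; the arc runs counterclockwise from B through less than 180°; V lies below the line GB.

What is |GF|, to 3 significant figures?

33.1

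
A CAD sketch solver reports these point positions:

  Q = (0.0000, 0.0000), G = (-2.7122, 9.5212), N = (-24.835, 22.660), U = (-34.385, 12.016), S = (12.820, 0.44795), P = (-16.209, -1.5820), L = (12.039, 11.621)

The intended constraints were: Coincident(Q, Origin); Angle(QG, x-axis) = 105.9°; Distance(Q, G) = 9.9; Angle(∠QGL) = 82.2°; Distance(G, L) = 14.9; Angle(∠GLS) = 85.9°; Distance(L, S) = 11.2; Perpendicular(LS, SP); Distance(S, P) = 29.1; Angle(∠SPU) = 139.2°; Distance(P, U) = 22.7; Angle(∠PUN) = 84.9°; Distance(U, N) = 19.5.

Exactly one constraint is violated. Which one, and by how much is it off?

Distance(U, N) = 19.5 — off by 5.20.

Q = (0.00, 0.00) ✓; QG at 105.9° ✓; |QG| = 9.900 ✓; ∠QGL = 82.20° ✓; |GL| = 14.90 ✓; ∠GLS = 85.90° ✓; |LS| = 11.20 ✓; ∠(LS, SP) = 90.00° ✓; |SP| = 29.10 ✓; ∠SPU = 139.2° ✓; |PU| = 22.70 ✓; ∠PUN = 84.90° ✓; |UN| = 14.30 ✗.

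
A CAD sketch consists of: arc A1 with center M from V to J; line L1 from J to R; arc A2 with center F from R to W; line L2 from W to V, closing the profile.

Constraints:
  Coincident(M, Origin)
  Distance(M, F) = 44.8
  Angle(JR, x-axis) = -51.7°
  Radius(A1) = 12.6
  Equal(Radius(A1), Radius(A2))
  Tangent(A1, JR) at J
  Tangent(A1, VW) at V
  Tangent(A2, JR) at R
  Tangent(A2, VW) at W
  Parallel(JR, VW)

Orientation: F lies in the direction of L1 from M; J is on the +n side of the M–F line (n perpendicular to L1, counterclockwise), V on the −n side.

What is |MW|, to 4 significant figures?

46.54

The slot axis is L1's direction at -51.7°, so u = (cos -51.7°, sin -51.7°) = (0.6198, -0.7848) and n = (−sin -51.7°, cos -51.7°) = (0.7848, 0.6198). M is at the origin and F lies 44.8 along u from M, so F = 44.8·u = (27.77, -35.16). Tangency of A1 to both parallel lines with radius 12.6 puts J and V at M ± 12.6·n: J = (9.888, 7.809), V = (-9.888, -7.809). Equal radii place R and W the same way about F: R = F + 12.6·n = (37.65, -27.35), W = F − 12.6·n = (17.88, -42.97). Then |MW| = |W − M| = 46.54.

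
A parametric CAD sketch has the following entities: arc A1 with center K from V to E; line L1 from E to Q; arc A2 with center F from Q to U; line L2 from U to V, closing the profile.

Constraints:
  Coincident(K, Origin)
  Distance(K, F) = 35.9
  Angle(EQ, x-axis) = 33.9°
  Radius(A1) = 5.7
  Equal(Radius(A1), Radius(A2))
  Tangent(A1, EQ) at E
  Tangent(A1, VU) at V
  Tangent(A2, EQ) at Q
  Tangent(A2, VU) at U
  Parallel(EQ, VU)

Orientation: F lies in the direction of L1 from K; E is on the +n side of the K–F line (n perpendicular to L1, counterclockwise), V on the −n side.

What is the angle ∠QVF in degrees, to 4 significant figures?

8.595°

The slot axis is L1's direction at 33.9°, so u = (cos 33.9°, sin 33.9°) = (0.8300, 0.5577) and n = (−sin 33.9°, cos 33.9°) = (-0.5577, 0.8300). K is at the origin and F lies 35.9 along u from K, so F = 35.9·u = (29.80, 20.02). Tangency of A1 to both parallel lines with radius 5.7 puts E and V at K ± 5.7·n: E = (-3.179, 4.731), V = (3.179, -4.731). Equal radii place Q and U the same way about F: Q = F + 5.7·n = (26.62, 24.75), U = F − 5.7·n = (32.98, 15.29). Then cos ∠QVF = VQ·VF / (|VQ||VF|), giving 8.595°.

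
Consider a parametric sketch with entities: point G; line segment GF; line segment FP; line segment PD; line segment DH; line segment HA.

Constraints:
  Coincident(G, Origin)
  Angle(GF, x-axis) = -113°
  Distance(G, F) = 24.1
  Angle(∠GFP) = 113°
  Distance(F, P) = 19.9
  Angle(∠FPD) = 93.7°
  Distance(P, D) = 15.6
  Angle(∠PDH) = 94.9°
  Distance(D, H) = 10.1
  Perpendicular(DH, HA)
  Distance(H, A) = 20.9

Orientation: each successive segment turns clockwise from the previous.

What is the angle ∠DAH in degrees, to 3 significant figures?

25.8°

G is at the origin; GF runs at -113.0° with length 24.1, so F = (-9.42, -22.2). ∠GFP = 113.0° gives FP at -180° from the x-axis; with |FP| = 19.9, P = (-29.3, -22.2). ∠FPD = 93.7° gives PD at 93.7° from the x-axis; with |PD| = 15.6, D = (-30.3, -6.62). ∠PDH = 94.9° gives DH at 8.60° from the x-axis; with |DH| = 10.1, H = (-20.3, -5.11). DH is perpendicular to HA, so HA runs at -81.4°; with |HA| = 20.9, A = (-17.2, -25.8). Then cos ∠DAH = AD·AH / (|AD||AH|), giving 25.8°.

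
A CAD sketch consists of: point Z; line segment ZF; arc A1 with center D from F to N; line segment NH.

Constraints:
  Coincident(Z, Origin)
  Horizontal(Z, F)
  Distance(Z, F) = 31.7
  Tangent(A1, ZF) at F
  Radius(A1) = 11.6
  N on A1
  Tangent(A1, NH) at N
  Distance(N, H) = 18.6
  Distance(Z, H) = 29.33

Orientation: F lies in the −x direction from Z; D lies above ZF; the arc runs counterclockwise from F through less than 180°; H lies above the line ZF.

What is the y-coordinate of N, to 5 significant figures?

7.8163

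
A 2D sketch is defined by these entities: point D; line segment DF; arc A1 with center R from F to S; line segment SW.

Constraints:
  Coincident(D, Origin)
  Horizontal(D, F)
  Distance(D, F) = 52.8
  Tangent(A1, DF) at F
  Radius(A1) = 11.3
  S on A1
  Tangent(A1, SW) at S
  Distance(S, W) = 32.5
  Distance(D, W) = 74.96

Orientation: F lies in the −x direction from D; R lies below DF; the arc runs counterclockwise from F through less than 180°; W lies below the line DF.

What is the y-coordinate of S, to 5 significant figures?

-12.699

Checks: |RS| = 11.30 ✓; ∠(RS, SW) = 90.00° ✓; |SW| = 32.50 ✓; |DW| = 74.96 ✓.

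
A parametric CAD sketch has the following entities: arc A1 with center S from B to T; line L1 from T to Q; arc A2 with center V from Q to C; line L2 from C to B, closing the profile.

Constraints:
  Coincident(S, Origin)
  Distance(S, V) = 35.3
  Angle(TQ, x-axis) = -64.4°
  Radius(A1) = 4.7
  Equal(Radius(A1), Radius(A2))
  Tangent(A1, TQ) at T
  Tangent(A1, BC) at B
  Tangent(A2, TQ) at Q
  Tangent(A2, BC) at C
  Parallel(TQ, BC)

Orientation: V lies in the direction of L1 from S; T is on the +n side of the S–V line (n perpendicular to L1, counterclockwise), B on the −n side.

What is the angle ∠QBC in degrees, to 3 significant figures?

14.9°

The slot axis is L1's direction at -64.4°, so u = (cos -64.4°, sin -64.4°) = (0.432, -0.902) and n = (−sin -64.4°, cos -64.4°) = (0.902, 0.432). S is at the origin and V lies 35.3 along u from S, so V = 35.3·u = (15.3, -31.8). Tangency of A1 to both parallel lines with radius 4.7 puts T and B at S ± 4.7·n: T = (4.24, 2.03), B = (-4.24, -2.03). Equal radii place Q and C the same way about V: Q = V + 4.7·n = (19.5, -29.8), C = V − 4.7·n = (11.0, -33.9). Then cos ∠QBC = BQ·BC / (|BQ||BC|), giving 14.9°.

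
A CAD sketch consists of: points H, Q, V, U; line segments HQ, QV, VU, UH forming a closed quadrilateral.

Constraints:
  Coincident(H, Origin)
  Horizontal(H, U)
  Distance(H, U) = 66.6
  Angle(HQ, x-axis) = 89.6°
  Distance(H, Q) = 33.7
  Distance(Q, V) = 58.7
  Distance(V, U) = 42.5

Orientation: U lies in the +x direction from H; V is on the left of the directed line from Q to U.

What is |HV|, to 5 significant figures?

71.749

Checks: |QV| = 58.70 ✓; |VU| = 42.50 ✓.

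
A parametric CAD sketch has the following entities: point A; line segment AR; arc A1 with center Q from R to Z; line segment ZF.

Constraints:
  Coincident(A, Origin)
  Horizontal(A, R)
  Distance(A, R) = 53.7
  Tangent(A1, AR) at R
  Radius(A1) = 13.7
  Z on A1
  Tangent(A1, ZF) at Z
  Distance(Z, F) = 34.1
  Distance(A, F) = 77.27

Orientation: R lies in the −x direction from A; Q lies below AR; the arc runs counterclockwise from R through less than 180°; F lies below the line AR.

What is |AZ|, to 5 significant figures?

69.120

Checks: |QZ| = 13.70 ✓; ∠(QZ, ZF) = 90.00° ✓; |ZF| = 34.10 ✓; |AF| = 77.27 ✓.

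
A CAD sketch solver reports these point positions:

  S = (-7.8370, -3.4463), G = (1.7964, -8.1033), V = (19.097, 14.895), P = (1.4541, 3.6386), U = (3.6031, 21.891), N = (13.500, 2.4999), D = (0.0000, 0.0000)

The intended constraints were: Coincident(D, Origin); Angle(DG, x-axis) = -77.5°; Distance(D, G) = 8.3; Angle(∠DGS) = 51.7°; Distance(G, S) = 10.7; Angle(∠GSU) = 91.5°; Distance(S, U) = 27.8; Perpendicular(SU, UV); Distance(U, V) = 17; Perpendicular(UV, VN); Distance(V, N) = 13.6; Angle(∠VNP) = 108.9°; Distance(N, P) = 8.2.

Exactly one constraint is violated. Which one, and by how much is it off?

Distance(N, P) = 8.2 — off by 3.90.

D = (0.00, 0.00) ✓; DG at -77.50° ✓; |DG| = 8.300 ✓; ∠DGS = 51.70° ✓; |GS| = 10.70 ✓; ∠GSU = 91.50° ✓; |SU| = 27.80 ✓; ∠(SU, UV) = 90.00° ✓; |UV| = 17.00 ✓; ∠(UV, VN) = 90.00° ✓; |VN| = 13.60 ✓; ∠VNP = 108.9° ✓; |NP| = 12.10 ✗.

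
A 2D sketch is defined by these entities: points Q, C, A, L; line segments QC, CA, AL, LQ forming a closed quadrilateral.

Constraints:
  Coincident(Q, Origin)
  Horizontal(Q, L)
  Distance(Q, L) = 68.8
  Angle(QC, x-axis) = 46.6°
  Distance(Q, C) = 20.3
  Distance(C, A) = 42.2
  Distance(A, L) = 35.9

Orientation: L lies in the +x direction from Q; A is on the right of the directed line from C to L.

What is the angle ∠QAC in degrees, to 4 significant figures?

27.44°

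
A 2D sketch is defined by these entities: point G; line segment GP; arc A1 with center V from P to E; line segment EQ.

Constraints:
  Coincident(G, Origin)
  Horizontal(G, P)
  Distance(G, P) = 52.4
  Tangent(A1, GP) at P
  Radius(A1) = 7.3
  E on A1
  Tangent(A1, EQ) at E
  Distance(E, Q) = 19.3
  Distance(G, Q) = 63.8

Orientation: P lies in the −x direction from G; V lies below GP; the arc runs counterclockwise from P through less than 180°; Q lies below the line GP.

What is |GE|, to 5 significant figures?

60.202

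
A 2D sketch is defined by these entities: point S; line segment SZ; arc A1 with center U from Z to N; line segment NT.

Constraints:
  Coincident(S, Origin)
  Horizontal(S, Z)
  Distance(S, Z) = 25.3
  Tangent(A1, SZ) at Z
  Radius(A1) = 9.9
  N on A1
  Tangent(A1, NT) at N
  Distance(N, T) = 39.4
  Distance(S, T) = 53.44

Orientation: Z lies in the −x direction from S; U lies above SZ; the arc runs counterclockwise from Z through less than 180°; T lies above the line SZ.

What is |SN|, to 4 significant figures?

18.81

S is at the origin; S and Z share the same y with |SZ| = 25.3 and Z on the −x side, so Z = (-25.30, 0.000). A1 meets SZ tangentially, so UZ is at right angles to SZ, so U = Z + (0, 9.9) = (-25.30, 9.900). Since UN ⟂ NT (tangency), |UT| = √(9.9² + 39.4²) = 40.62 regardless of where N sits on A1. So T lies on both circle(S, 53.44) and circle(U, 40.62); the above-SZ intersection is T = (-18.84, 50.01). N is the foot of the tangent from T: N = (-15.44, 10.76).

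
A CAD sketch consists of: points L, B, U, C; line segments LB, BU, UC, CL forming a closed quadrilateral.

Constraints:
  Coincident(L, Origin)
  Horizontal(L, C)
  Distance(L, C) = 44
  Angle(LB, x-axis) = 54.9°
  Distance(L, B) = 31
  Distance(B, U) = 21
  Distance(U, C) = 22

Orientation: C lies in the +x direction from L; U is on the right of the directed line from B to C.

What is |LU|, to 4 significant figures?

23.08

L is at the origin; L and C share the same y with |LC| = 44.0 and C in +x, so C = (44.0, 0). LB runs at 54.9° with |LB| = 31.0, so B = (17.83, 25.36). U is determined by |BU| = 21.0 and |UC| = 22.0 together: it lies at the intersection of circle(B, 21.0) and circle(C, 22.0). With |BC| = 36.45, the foot of the radical line on BC is 17.63 from B and the perpendicular offset is √(21.0² − 17.63²) = 11.40. Taking the right-of-BC solution: U = (22.55, 4.902).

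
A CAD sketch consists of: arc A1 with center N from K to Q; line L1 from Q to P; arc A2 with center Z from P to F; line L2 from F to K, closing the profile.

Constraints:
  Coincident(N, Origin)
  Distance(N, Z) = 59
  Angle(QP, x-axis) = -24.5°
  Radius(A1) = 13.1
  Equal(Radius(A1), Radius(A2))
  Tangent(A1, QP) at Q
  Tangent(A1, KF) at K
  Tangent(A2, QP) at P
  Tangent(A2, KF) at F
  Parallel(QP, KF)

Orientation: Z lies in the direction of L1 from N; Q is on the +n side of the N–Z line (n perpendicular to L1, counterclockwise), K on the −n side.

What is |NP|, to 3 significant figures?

60.4

Tangency of A1 to both parallel lines with radius 13.1 puts Q and K at N ± 13.1·n: Q = (5.43, 11.9), K = (-5.43, -11.9). Equal radii place P and F the same way about Z: P = Z + 13.1·n = (59.1, -12.5), F = Z − 13.1·n = (48.3, -36.4). Then |NP| = |P − N| = 60.4.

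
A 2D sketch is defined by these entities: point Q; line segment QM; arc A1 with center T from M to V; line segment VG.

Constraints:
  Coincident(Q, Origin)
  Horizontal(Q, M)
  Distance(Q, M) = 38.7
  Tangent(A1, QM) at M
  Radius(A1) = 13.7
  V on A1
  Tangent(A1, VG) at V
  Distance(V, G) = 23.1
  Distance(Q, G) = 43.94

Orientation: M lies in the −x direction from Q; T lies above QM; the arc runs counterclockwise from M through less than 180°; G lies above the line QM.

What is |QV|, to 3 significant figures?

28.4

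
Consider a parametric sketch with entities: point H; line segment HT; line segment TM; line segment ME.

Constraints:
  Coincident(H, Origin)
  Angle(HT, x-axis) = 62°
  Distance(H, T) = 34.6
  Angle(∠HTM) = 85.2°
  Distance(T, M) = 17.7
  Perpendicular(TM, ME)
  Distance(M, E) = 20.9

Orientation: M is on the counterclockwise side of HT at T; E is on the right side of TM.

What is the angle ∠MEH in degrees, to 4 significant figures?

14.97°

H is at the origin; HT runs at 62.0° with length 34.6, so T = 34.6·(cos 62.0°, sin 62.0°) = (16.24, 30.55). ∠HTM = 85.2°, so TM runs at 62.0° + (180° − 85.2°) = 156.8° from the x-axis; with |TM| = 17.7, M = T + 17.7·(cos 156.8°, sin 156.8°) = (-0.02498, 37.52). TM ⟂ ME; with |ME| = 20.9 on the right of TM, E = M + 20.9·(0.3939, 0.9191) = (8.208, 56.73). Then cos ∠MEH = EM·EH / (|EM||EH|), giving 14.97°.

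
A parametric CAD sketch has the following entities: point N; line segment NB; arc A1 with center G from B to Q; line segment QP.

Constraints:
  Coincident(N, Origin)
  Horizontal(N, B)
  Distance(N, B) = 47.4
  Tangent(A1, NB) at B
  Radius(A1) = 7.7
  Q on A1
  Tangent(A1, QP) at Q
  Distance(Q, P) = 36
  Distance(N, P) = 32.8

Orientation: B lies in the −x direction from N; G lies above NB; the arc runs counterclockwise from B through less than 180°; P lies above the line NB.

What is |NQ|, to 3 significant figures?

41.9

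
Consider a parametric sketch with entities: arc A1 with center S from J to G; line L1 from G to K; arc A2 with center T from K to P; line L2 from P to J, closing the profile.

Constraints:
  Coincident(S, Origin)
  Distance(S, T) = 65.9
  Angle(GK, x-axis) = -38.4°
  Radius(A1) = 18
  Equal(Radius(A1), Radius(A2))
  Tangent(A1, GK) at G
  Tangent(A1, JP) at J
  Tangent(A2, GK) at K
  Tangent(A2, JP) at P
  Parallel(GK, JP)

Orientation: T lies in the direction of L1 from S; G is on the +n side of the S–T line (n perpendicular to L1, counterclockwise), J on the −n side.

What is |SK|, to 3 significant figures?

68.3

The slot axis is L1's direction at -38.4°, so u = (cos -38.4°, sin -38.4°) = (0.784, -0.621) and n = (−sin -38.4°, cos -38.4°) = (0.621, 0.784). S is at the origin and T lies 65.9 along u from S, so T = 65.9·u = (51.6, -40.9). Tangency of A1 to both parallel lines with radius 18.0 puts G and J at S ± 18.0·n: G = (11.2, 14.1), J = (-11.2, -14.1). Equal radii place K and P the same way about T: K = T + 18.0·n = (62.8, -26.8), P = T − 18.0·n = (40.5, -55.0). Then |SK| = |K − S| = 68.3.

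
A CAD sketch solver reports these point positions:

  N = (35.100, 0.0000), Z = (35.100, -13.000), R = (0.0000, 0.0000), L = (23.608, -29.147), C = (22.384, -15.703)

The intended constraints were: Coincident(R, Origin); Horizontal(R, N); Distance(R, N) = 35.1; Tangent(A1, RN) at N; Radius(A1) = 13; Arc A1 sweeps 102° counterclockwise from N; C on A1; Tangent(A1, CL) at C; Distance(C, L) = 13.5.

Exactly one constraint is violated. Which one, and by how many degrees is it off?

Tangent(A1, CL) at C — off by 6.80°.

R = (0.00, 0.00) ✓; R.y = 0.00, N.y = 0.00 ✓; |RN| = 35.10 ✓; ∠(ZN, NR) = 90.00° ✓; |ZN| = 13.00 ✓; bearing(Z→C) − bearing(Z→N) = 102.0° ✓; |ZC| = 13.00 ✓; ∠(ZC, CL) = 96.80° ✗; |CL| = 13.50 ✓.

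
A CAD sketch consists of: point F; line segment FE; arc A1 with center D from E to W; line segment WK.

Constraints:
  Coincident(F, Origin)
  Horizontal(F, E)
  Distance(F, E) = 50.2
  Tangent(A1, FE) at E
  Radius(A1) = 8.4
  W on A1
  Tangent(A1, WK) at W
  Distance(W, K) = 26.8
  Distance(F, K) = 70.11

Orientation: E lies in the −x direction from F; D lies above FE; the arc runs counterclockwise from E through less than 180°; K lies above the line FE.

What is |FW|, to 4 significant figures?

45.94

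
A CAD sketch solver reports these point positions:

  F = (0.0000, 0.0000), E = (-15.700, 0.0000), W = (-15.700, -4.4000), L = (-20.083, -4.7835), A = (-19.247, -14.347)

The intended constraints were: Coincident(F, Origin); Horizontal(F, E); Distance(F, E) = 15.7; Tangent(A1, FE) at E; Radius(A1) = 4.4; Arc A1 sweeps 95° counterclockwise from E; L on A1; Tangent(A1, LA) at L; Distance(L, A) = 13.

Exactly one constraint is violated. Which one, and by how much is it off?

Distance(L, A) = 13 — off by 3.40.

F = (0.00, 0.00) ✓; F.y = 0.00, E.y = 0.00 ✓; |FE| = 15.70 ✓; ∠(WE, EF) = 90.00° ✓; |WE| = 4.400 ✓; bearing(W→L) − bearing(W→E) = 95.00° ✓; |WL| = 4.400 ✓; ∠(WL, LA) = 90.00° ✓; |LA| = 9.600 ✗.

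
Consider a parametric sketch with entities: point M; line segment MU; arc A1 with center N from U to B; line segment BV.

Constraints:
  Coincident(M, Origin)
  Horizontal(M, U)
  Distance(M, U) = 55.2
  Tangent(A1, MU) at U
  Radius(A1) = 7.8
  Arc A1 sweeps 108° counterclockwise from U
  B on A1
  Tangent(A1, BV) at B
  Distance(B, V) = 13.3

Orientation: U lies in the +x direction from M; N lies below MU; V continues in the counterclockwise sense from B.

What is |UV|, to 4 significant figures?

23.10

M is at the origin; MU is horizontal with |MU| = 55.2 and U on the +x side, so U = (55.20, 0.000). Since A1 is tangent to MU there, NU ⟂ MU, so N = U + (0, -7.8) = (55.20, -7.800). On A1, U sits at bearing 90° from N; a 108° counterclockwise sweep puts B at bearing 198°, so B = N + 7.8·(cos 198°, sin 198°) = (47.78, -10.21). The tangent condition forces NB to be normal to BV, so BV runs along (−sin 198°, cos 198°); with |BV| = 13.3, V = (51.89, -22.86). Then |UV| = |V − U| = 23.10.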